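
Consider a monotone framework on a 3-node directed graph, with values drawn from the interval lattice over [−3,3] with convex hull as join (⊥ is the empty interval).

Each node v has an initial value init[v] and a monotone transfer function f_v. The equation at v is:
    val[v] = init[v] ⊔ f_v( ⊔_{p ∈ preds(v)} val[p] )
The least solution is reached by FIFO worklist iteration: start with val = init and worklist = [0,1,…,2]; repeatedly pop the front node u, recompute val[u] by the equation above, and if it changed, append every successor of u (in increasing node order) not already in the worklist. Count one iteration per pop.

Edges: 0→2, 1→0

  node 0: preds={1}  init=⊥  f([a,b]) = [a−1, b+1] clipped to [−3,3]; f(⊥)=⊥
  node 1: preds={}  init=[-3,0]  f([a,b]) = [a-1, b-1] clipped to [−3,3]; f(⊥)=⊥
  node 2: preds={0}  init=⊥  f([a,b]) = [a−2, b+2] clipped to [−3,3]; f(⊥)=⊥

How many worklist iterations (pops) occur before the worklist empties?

Worklist (3 pops):
  #1 pop 0: in=[-3,0] → [-3,1] (was ⊥); enqueue []
  #2 pop 1: in=⊥ → [-3,0] (no change)
  #3 pop 2: in=[-3,1] → [-3,3] (was ⊥); enqueue []

Fixpoint:
  val[0] = [-3,1]
  val[1] = [-3,0]
  val[2] = [-3,3]

3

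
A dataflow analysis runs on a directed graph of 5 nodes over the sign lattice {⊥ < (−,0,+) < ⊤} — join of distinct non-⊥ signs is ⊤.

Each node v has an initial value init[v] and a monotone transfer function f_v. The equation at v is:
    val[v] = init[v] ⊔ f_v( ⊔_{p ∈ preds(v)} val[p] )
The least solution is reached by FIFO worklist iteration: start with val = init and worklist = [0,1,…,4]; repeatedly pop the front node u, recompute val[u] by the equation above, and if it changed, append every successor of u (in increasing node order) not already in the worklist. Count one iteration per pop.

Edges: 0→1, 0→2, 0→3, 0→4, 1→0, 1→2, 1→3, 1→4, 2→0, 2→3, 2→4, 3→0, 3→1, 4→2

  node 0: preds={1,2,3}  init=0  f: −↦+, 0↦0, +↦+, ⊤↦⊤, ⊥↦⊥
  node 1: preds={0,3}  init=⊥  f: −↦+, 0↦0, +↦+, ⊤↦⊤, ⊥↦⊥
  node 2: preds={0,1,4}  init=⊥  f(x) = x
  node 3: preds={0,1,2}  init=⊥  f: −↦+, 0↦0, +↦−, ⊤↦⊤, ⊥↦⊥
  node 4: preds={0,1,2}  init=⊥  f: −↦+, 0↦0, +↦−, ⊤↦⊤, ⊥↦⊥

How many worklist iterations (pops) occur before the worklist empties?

Worklist (8 pops):
  #1 pop 0: in=⊥ → 0 (no change)
  #2 pop 1: in=0 → 0 (was ⊥); enqueue [0]
  #3 pop 2: in=0 → 0 (was ⊥); enqueue []
  #4 pop 3: in=0 → 0 (was ⊥); enqueue [1]
  #5 pop 4: in=0 → 0 (was ⊥); enqueue [2]
  #6 pop 0: in=0 → 0 (no change)
  #7 pop 1: in=0 → 0 (no change)
  #8 pop 2: in=0 → 0 (no change)

Fixpoint:
  val[0] = 0
  val[1] = 0
  val[2] = 0
  val[3] = 0
  val[4] = 0

8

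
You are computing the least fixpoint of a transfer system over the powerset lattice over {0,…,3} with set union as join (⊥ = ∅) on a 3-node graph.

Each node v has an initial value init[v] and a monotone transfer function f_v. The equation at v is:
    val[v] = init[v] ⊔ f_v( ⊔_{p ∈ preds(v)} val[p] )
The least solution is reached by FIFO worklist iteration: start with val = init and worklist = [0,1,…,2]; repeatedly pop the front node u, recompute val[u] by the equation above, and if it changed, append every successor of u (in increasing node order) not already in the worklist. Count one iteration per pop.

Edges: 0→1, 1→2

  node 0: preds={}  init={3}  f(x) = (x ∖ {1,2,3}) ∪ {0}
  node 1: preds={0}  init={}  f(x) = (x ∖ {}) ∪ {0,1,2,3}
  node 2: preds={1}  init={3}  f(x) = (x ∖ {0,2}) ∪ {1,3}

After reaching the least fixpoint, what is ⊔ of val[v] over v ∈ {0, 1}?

{0,1,2,3}

Worklist (3 pops):
  #1 pop 0: in={} → {0,3} (was {3}); enqueue []
  #2 pop 1: in={0,3} → {0,1,2,3} (was {}); enqueue []
  #3 pop 2: in={0,1,2,3} → {1,3} (was {3}); enqueue []

Fixpoint:
  val[0] = {0,3}
  val[1] = {0,1,2,3}
  val[2] = {1,3}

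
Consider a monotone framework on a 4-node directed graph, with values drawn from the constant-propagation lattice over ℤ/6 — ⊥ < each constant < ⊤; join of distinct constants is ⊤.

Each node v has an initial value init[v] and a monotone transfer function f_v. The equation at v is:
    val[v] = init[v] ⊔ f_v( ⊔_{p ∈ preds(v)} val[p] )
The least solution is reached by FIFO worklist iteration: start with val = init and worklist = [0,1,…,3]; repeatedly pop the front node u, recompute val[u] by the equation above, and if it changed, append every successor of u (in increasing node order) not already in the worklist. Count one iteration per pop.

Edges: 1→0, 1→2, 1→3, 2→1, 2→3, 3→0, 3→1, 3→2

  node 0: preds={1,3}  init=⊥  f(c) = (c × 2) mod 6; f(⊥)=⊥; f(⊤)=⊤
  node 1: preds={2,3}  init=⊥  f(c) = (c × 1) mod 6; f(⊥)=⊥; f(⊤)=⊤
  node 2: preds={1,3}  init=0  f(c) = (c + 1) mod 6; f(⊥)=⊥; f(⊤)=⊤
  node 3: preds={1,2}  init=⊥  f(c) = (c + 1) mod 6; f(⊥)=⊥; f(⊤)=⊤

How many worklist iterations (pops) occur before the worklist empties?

Trace (9 dequeues):
  [1] u=0 | in ⊥ | out ⊥ | ==
  [2] u=1 | in 0 | out 0 | prev ⊥ | push {0}
  [3] u=2 | in 0 | out ⊤ | prev 0 | push {1}
  [4] u=3 | in ⊤ | out ⊤ | prev ⊥ | push {2}
  [5] u=0 | in ⊤ | out ⊤ | prev ⊥ | push {}
  [6] u=1 | in ⊤ | out ⊤ | prev 0 | push {0,3}
  [7] u=2 | in ⊤ | out ⊤ | ==
  [8] u=0 | in ⊤ | out ⊤ | ==
  [9] u=3 | in ⊤ | out ⊤ | ==

Converged values:
  [0] ⊤
  [1] ⊤
  [2] ⊤
  [3] ⊤

9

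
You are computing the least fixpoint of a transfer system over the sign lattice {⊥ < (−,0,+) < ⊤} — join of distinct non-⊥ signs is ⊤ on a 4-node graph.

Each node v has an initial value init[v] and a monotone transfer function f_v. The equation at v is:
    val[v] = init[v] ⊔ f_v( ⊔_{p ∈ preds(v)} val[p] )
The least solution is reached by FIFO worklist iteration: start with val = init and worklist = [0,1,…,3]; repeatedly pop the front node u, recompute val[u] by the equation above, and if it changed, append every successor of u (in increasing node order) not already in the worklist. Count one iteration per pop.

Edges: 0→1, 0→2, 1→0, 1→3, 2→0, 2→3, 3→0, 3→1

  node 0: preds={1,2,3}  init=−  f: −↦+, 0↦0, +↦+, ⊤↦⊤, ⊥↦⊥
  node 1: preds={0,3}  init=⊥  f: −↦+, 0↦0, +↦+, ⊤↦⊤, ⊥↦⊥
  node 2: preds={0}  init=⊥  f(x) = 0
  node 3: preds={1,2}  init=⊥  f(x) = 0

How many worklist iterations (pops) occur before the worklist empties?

9

Iteration log — 9 steps:
  step 1. node 0  ⊔preds=⊥  new=−  stable
  step 2. node 1  ⊔preds=−  new=+  old=⊥  +wl: 0
  step 3. node 2  ⊔preds=−  new=0  old=⊥  +wl: 
  step 4. node 3  ⊔preds=⊤  new=0  old=⊥  +wl: 1
  step 5. node 0  ⊔preds=⊤  new=⊤  old=−  +wl: 2
  step 6. node 1  ⊔preds=⊤  new=⊤  old=+  +wl: 0,3
  step 7. node 2  ⊔preds=⊤  new=0  stable
  step 8. node 0  ⊔preds=⊤  new=⊤  stable
  step 9. node 3  ⊔preds=⊤  new=0  stable

Least fixpoint reached:
  node 0: ⊤
  node 1: ⊤
  node 2: 0
  node 3: 0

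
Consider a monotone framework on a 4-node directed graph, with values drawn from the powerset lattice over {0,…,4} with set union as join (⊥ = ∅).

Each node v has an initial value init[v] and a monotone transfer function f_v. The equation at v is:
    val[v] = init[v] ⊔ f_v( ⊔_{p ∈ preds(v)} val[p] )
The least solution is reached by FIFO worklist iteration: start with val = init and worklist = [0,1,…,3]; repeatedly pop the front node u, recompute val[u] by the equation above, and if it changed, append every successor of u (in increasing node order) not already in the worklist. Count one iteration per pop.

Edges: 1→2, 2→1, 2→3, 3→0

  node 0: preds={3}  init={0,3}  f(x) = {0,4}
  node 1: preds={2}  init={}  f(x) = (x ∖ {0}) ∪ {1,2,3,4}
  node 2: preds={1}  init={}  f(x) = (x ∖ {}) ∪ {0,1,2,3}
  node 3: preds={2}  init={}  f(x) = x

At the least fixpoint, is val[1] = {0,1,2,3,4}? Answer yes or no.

no

Worklist (6 pops):
  #1 pop 0: in={} → {0,3,4} (was {0,3}); enqueue []
  #2 pop 1: in={} → {1,2,3,4} (was {}); enqueue []
  #3 pop 2: in={1,2,3,4} → {0,1,2,3,4} (was {}); enqueue [1]
  #4 pop 3: in={0,1,2,3,4} → {0,1,2,3,4} (was {}); enqueue [0]
  #5 pop 1: in={0,1,2,3,4} → {1,2,3,4} (no change)
  #6 pop 0: in={0,1,2,3,4} → {0,3,4} (no change)

Fixpoint:
  val[0] = {0,3,4}
  val[1] = {1,2,3,4}
  val[2] = {0,1,2,3,4}
  val[3] = {0,1,2,3,4}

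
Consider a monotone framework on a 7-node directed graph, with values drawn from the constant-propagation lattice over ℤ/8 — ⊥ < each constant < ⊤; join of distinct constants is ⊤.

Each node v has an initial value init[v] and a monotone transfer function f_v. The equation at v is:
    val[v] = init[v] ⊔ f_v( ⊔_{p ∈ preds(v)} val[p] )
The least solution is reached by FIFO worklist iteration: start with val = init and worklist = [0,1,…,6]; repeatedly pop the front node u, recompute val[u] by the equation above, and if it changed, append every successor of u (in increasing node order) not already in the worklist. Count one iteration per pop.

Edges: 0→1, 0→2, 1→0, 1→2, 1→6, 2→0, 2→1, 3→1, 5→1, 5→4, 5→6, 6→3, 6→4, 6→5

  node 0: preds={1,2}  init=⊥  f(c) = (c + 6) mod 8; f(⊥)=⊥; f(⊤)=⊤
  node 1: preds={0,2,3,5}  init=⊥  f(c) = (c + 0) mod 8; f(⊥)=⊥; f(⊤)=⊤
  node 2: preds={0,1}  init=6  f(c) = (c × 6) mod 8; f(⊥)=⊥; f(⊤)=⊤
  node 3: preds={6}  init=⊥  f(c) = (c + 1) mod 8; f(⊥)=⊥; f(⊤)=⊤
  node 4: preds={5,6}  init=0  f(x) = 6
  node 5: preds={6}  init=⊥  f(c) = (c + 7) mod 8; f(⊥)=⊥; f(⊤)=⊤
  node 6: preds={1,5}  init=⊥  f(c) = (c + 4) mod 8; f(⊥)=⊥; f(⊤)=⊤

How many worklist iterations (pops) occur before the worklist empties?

16

Trace (16 dequeues):
  [1] u=0 | in 6 | out 4 | prev ⊥ | push {}
  [2] u=1 | in ⊤ | out ⊤ | prev ⊥ | push {0}
  [3] u=2 | in ⊤ | out ⊤ | prev 6 | push {1}
  [4] u=3 | in ⊥ | out ⊥ | ==
  [5] u=4 | in ⊥ | out ⊤ | prev 0 | push {}
  [6] u=5 | in ⊥ | out ⊥ | ==
  [7] u=6 | in ⊤ | out ⊤ | prev ⊥ | push {3,4,5}
  [8] u=0 | in ⊤ | out ⊤ | prev 4 | push {2}
  [9] u=1 | in ⊤ | out ⊤ | ==
  [10] u=3 | in ⊤ | out ⊤ | prev ⊥ | push {1}
  [11] u=4 | in ⊤ | out ⊤ | ==
  [12] u=5 | in ⊤ | out ⊤ | prev ⊥ | push {4,6}
  [13] u=2 | in ⊤ | out ⊤ | ==
  [14] u=1 | in ⊤ | out ⊤ | ==
  [15] u=4 | in ⊤ | out ⊤ | ==
  [16] u=6 | in ⊤ | out ⊤ | ==

Converged values:
  [0] ⊤
  [1] ⊤
  [2] ⊤
  [3] ⊤
  [4] ⊤
  [5] ⊤
  [6] ⊤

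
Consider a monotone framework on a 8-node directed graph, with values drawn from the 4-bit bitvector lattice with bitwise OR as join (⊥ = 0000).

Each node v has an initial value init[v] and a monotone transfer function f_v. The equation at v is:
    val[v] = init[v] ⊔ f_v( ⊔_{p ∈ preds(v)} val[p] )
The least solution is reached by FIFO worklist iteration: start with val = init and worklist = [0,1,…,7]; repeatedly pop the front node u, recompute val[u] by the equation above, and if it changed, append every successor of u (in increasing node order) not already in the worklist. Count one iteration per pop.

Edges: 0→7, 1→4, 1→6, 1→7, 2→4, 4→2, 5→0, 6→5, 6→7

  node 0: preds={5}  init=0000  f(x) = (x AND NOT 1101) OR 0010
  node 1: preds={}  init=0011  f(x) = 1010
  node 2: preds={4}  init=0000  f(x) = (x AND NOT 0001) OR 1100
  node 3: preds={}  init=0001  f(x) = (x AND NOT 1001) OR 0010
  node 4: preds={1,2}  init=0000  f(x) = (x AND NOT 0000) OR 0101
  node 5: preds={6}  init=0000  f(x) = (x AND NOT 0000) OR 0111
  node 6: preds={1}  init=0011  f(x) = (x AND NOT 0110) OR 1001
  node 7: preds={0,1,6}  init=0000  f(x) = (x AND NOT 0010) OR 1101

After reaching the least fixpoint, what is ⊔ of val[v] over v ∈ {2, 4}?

Worklist (13 pops):
  #1 pop 0: in=0000 → 0010 (was 0000); enqueue []
  #2 pop 1: in=0000 → 1011 (was 0011); enqueue []
  #3 pop 2: in=0000 → 1100 (was 0000); enqueue []
  #4 pop 3: in=0000 → 0011 (was 0001); enqueue []
  #5 pop 4: in=1111 → 1111 (was 0000); enqueue [2]
  #6 pop 5: in=0011 → 0111 (was 0000); enqueue [0]
  #7 pop 6: in=1011 → 1011 (was 0011); enqueue [5]
  #8 pop 7: in=1011 → 1101 (was 0000); enqueue []
  #9 pop 2: in=1111 → 1110 (was 1100); enqueue [4]
  #10 pop 0: in=0111 → 0010 (no change)
  #11 pop 5: in=1011 → 1111 (was 0111); enqueue [0]
  #12 pop 4: in=1111 → 1111 (no change)
  #13 pop 0: in=1111 → 0010 (no change)

Fixpoint:
  val[0] = 0010
  val[1] = 1011
  val[2] = 1110
  val[3] = 0011
  val[4] = 1111
  val[5] = 1111
  val[6] = 1011
  val[7] = 1101

1111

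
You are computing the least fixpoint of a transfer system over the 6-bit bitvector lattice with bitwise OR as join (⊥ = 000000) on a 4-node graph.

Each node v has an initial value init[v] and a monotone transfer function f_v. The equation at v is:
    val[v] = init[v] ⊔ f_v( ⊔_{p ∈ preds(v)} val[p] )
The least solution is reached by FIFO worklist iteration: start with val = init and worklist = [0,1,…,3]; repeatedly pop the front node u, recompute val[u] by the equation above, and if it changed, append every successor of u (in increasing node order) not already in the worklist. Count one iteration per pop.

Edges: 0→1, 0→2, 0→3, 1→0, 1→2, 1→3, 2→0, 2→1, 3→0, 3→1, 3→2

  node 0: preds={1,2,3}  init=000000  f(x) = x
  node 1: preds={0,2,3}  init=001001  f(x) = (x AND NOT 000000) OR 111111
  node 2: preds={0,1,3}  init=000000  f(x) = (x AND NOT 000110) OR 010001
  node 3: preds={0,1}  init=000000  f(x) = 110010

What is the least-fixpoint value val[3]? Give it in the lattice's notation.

110010

Worklist (8 pops):
  #1 pop 0: in=001001 → 001001 (was 000000); enqueue []
  #2 pop 1: in=001001 → 111111 (was 001001); enqueue [0]
  #3 pop 2: in=111111 → 111001 (was 000000); enqueue [1]
  #4 pop 3: in=111111 → 110010 (was 000000); enqueue [2]
  #5 pop 0: in=111111 → 111111 (was 001001); enqueue [3]
  #6 pop 1: in=111111 → 111111 (no change)
  #7 pop 2: in=111111 → 111001 (no change)
  #8 pop 3: in=111111 → 110010 (no change)

Fixpoint:
  val[0] = 111111
  val[1] = 111111
  val[2] = 111001
  val[3] = 110010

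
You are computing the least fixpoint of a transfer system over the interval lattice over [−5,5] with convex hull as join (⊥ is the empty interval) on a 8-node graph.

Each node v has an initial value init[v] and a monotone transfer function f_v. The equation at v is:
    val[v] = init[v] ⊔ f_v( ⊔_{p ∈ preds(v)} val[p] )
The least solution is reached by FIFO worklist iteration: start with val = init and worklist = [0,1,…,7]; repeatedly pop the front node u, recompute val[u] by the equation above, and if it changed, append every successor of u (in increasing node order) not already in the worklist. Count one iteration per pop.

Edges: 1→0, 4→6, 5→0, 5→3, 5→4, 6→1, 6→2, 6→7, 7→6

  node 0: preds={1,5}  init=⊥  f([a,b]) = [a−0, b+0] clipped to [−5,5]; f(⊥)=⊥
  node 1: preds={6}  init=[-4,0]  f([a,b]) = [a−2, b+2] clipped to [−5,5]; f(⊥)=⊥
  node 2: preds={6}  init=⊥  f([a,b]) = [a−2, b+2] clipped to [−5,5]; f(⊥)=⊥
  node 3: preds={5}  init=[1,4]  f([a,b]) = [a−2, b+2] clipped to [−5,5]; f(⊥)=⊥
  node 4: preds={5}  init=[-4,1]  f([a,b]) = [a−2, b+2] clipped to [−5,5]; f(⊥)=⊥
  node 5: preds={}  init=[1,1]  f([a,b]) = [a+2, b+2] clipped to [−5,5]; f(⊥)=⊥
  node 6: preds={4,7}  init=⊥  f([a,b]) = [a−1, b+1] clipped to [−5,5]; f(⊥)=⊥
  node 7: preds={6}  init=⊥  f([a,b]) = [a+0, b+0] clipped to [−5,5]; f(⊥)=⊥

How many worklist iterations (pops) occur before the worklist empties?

Trace (16 dequeues):
  [1] u=0 | in [-4,1] | out [-4,1] | prev ⊥ | push {}
  [2] u=1 | in ⊥ | out [-4,0] | ==
  [3] u=2 | in ⊥ | out ⊥ | ==
  [4] u=3 | in [1,1] | out [-1,4] | prev [1,4] | push {}
  [5] u=4 | in [1,1] | out [-4,3] | prev [-4,1] | push {}
  [6] u=5 | in ⊥ | out [1,1] | ==
  [7] u=6 | in [-4,3] | out [-5,4] | prev ⊥ | push {1,2}
  [8] u=7 | in [-5,4] | out [-5,4] | prev ⊥ | push {6}
  [9] u=1 | in [-5,4] | out [-5,5] | prev [-4,0] | push {0}
  [10] u=2 | in [-5,4] | out [-5,5] | prev ⊥ | push {}
  [11] u=6 | in [-5,4] | out [-5,5] | prev [-5,4] | push {1,2,7}
  [12] u=0 | in [-5,5] | out [-5,5] | prev [-4,1] | push {}
  [13] u=1 | in [-5,5] | out [-5,5] | ==
  [14] u=2 | in [-5,5] | out [-5,5] | ==
  [15] u=7 | in [-5,5] | out [-5,5] | prev [-5,4] | push {6}
  [16] u=6 | in [-5,5] | out [-5,5] | ==

Converged values:
  [0] [-5,5]
  [1] [-5,5]
  [2] [-5,5]
  [3] [-1,4]
  [4] [-4,3]
  [5] [1,1]
  [6] [-5,5]
  [7] [-5,5]

16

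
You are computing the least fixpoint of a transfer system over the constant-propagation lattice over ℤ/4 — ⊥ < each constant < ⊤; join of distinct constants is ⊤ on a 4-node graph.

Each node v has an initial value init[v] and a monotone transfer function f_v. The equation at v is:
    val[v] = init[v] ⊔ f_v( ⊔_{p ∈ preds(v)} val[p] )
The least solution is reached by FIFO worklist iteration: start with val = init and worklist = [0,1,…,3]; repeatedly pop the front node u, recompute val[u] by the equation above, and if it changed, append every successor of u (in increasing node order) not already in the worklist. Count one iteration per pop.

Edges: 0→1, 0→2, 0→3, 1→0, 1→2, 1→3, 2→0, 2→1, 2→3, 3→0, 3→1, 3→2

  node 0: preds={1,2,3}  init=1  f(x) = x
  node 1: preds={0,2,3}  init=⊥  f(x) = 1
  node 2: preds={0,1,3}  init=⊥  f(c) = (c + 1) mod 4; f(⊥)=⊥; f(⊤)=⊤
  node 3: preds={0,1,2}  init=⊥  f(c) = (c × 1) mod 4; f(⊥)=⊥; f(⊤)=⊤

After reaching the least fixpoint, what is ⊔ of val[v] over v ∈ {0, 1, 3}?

⊤

Worklist (10 pops):
  #1 pop 0: in=⊥ → 1 (no change)
  #2 pop 1: in=1 → 1 (was ⊥); enqueue [0]
  #3 pop 2: in=1 → 2 (was ⊥); enqueue [1]
  #4 pop 3: in=⊤ → ⊤ (was ⊥); enqueue [2]
  #5 pop 0: in=⊤ → ⊤ (was 1); enqueue [3]
  #6 pop 1: in=⊤ → 1 (no change)
  #7 pop 2: in=⊤ → ⊤ (was 2); enqueue [0,1]
  #8 pop 3: in=⊤ → ⊤ (no change)
  #9 pop 0: in=⊤ → ⊤ (no change)
  #10 pop 1: in=⊤ → 1 (no change)

Fixpoint:
  val[0] = ⊤
  val[1] = 1
  val[2] = ⊤
  val[3] = ⊤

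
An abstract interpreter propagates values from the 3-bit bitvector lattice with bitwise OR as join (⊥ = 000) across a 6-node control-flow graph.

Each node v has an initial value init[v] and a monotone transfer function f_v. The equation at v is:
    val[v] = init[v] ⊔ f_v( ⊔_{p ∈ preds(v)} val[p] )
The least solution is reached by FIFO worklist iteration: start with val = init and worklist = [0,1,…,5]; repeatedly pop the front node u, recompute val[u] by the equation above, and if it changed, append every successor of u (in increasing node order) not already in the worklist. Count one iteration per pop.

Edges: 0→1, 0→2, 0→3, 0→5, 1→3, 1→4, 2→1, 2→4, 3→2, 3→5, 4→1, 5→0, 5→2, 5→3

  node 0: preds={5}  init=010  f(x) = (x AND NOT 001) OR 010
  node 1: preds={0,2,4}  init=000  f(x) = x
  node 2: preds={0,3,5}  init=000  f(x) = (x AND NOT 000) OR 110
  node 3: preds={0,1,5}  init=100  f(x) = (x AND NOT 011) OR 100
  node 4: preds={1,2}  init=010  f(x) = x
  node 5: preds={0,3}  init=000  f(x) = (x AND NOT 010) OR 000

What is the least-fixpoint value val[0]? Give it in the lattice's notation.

Iteration log — 13 steps:
  step 1. node 0  ⊔preds=000  new=010  stable
  step 2. node 1  ⊔preds=010  new=010  old=000  +wl: 
  step 3. node 2  ⊔preds=110  new=110  old=000  +wl: 1
  step 4. node 3  ⊔preds=010  new=100  stable
  step 5. node 4  ⊔preds=110  new=110  old=010  +wl: 
  step 6. node 5  ⊔preds=110  new=100  old=000  +wl: 0,2,3
  step 7. node 1  ⊔preds=110  new=110  old=010  +wl: 4
  step 8. node 0  ⊔preds=100  new=110  old=010  +wl: 1,5
  step 9. node 2  ⊔preds=110  new=110  stable
  step 10. node 3  ⊔preds=110  new=100  stable
  step 11. node 4  ⊔preds=110  new=110  stable
  step 12. node 1  ⊔preds=110  new=110  stable
  step 13. node 5  ⊔preds=110  new=100  stable

Least fixpoint reached:
  node 0: 110
  node 1: 110
  node 2: 110
  node 3: 100
  node 4: 110
  node 5: 100

110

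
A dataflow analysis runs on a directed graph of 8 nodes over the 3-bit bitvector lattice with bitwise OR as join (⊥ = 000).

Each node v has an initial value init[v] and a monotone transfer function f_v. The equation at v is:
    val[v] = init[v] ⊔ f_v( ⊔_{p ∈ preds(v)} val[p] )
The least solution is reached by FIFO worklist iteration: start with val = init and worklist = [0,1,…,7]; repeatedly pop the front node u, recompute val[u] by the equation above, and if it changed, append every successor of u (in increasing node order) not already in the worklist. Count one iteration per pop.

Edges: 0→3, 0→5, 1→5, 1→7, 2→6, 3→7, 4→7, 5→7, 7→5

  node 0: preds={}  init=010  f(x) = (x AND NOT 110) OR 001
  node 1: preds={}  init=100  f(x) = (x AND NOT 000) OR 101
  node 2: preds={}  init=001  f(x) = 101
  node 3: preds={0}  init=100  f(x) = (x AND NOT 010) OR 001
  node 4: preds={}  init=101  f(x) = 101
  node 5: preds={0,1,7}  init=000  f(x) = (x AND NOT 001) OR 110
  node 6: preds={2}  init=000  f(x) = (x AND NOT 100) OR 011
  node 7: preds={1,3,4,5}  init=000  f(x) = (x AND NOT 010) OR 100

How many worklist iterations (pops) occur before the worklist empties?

Iteration log — 9 steps:
  step 1. node 0  ⊔preds=000  new=011  old=010  +wl: 
  step 2. node 1  ⊔preds=000  new=101  old=100  +wl: 
  step 3. node 2  ⊔preds=000  new=101  old=001  +wl: 
  step 4. node 3  ⊔preds=011  new=101  old=100  +wl: 
  step 5. node 4  ⊔preds=000  new=101  stable
  step 6. node 5  ⊔preds=111  new=110  old=000  +wl: 
  step 7. node 6  ⊔preds=101  new=011  old=000  +wl: 
  step 8. node 7  ⊔preds=111  new=101  old=000  +wl: 5
  step 9. node 5  ⊔preds=111  new=110  stable

Least fixpoint reached:
  node 0: 011
  node 1: 101
  node 2: 101
  node 3: 101
  node 4: 101
  node 5: 110
  node 6: 011
  node 7: 101

9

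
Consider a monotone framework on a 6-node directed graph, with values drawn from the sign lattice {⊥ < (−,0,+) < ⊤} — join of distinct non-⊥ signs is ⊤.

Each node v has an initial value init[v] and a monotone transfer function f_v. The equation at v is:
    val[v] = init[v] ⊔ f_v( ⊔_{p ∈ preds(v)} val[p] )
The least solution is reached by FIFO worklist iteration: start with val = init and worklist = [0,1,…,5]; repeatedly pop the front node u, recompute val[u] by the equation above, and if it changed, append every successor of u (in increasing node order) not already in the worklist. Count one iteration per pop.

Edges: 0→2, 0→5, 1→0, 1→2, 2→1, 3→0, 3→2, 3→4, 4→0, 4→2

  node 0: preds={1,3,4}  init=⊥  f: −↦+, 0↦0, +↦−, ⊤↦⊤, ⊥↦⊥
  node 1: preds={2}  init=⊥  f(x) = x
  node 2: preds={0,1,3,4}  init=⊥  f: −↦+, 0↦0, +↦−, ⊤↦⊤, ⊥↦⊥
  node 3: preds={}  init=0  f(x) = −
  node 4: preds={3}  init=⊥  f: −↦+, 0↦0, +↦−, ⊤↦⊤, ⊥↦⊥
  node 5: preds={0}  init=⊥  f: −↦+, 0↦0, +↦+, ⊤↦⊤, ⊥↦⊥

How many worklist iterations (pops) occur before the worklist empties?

Iteration log — 13 steps:
  step 1. node 0  ⊔preds=0  new=0  old=⊥  +wl: 
  step 2. node 1  ⊔preds=⊥  new=⊥  stable
  step 3. node 2  ⊔preds=0  new=0  old=⊥  +wl: 1
  step 4. node 3  ⊔preds=⊥  new=⊤  old=0  +wl: 0,2
  step 5. node 4  ⊔preds=⊤  new=⊤  old=⊥  +wl: 
  step 6. node 5  ⊔preds=0  new=0  old=⊥  +wl: 
  step 7. node 1  ⊔preds=0  new=0  old=⊥  +wl: 
  step 8. node 0  ⊔preds=⊤  new=⊤  old=0  +wl: 5
  step 9. node 2  ⊔preds=⊤  new=⊤  old=0  +wl: 1
  step 10. node 5  ⊔preds=⊤  new=⊤  old=0  +wl: 
  step 11. node 1  ⊔preds=⊤  new=⊤  old=0  +wl: 0,2
  step 12. node 0  ⊔preds=⊤  new=⊤  stable
  step 13. node 2  ⊔preds=⊤  new=⊤  stable

Least fixpoint reached:
  node 0: ⊤
  node 1: ⊤
  node 2: ⊤
  node 3: ⊤
  node 4: ⊤
  node 5: ⊤

13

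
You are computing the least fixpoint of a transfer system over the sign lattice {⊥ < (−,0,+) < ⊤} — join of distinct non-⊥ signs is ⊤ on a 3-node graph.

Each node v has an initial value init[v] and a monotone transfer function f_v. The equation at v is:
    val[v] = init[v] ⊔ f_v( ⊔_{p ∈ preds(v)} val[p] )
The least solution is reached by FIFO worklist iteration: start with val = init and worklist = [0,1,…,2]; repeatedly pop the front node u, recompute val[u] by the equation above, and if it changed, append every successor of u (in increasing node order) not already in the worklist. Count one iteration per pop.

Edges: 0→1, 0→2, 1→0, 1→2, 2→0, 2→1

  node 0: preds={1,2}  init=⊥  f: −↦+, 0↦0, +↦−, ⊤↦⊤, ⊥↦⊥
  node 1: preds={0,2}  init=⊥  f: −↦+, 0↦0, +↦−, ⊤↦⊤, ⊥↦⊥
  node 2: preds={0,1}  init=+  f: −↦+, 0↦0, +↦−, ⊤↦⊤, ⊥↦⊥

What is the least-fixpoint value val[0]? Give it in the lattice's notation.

Worklist (6 pops):
  #1 pop 0: in=+ → − (was ⊥); enqueue []
  #2 pop 1: in=⊤ → ⊤ (was ⊥); enqueue [0]
  #3 pop 2: in=⊤ → ⊤ (was +); enqueue [1]
  #4 pop 0: in=⊤ → ⊤ (was −); enqueue [2]
  #5 pop 1: in=⊤ → ⊤ (no change)
  #6 pop 2: in=⊤ → ⊤ (no change)

Fixpoint:
  val[0] = ⊤
  val[1] = ⊤
  val[2] = ⊤

⊤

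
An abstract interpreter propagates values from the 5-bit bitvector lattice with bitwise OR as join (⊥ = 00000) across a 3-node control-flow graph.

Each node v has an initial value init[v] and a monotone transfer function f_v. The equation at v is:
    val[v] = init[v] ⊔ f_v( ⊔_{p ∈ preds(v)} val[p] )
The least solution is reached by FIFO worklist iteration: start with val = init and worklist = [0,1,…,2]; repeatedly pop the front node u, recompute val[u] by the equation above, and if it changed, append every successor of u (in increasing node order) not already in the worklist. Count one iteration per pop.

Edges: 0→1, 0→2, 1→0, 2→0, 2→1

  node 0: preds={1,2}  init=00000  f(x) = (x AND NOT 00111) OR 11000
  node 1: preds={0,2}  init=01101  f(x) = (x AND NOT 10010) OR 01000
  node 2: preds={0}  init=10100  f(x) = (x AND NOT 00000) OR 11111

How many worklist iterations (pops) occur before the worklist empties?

5

Trace (5 dequeues):
  [1] u=0 | in 11101 | out 11000 | prev 00000 | push {}
  [2] u=1 | in 11100 | out 01101 | ==
  [3] u=2 | in 11000 | out 11111 | prev 10100 | push {0,1}
  [4] u=0 | in 11111 | out 11000 | ==
  [5] u=1 | in 11111 | out 01101 | ==

Converged values:
  [0] 11000
  [1] 01101
  [2] 11111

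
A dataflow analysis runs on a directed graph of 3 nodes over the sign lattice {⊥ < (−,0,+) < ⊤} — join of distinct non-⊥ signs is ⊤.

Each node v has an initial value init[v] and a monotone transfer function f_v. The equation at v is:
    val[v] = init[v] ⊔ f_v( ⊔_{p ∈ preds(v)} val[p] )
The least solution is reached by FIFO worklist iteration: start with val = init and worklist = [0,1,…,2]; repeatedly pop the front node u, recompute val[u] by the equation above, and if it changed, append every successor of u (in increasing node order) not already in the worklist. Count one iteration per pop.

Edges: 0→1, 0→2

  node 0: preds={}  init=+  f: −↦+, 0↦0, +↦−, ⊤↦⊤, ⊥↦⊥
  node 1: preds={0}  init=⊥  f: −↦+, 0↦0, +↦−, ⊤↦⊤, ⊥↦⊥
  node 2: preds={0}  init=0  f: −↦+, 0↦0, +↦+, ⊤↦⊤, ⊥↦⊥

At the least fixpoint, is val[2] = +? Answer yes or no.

Trace (3 dequeues):
  [1] u=0 | in ⊥ | out + | ==
  [2] u=1 | in + | out − | prev ⊥ | push {}
  [3] u=2 | in + | out ⊤ | prev 0 | push {}

Converged values:
  [0] +
  [1] −
  [2] ⊤

no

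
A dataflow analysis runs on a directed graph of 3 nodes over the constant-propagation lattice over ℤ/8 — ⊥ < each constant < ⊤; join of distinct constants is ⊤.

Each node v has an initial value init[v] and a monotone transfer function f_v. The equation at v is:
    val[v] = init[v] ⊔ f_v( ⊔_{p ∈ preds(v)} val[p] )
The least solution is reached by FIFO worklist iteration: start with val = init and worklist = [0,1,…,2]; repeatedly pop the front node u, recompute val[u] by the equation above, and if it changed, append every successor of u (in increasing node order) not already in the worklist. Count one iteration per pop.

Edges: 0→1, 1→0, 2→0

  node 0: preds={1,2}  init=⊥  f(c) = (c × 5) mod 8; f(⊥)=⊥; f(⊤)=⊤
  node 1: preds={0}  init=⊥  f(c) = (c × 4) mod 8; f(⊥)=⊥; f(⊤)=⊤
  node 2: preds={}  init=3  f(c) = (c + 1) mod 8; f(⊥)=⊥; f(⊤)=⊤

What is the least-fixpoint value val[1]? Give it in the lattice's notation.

Iteration log — 6 steps:
  step 1. node 0  ⊔preds=3  new=7  old=⊥  +wl: 
  step 2. node 1  ⊔preds=7  new=4  old=⊥  +wl: 0
  step 3. node 2  ⊔preds=⊥  new=3  stable
  step 4. node 0  ⊔preds=⊤  new=⊤  old=7  +wl: 1
  step 5. node 1  ⊔preds=⊤  new=⊤  old=4  +wl: 0
  step 6. node 0  ⊔preds=⊤  new=⊤  stable

Least fixpoint reached:
  node 0: ⊤
  node 1: ⊤
  node 2: 3

⊤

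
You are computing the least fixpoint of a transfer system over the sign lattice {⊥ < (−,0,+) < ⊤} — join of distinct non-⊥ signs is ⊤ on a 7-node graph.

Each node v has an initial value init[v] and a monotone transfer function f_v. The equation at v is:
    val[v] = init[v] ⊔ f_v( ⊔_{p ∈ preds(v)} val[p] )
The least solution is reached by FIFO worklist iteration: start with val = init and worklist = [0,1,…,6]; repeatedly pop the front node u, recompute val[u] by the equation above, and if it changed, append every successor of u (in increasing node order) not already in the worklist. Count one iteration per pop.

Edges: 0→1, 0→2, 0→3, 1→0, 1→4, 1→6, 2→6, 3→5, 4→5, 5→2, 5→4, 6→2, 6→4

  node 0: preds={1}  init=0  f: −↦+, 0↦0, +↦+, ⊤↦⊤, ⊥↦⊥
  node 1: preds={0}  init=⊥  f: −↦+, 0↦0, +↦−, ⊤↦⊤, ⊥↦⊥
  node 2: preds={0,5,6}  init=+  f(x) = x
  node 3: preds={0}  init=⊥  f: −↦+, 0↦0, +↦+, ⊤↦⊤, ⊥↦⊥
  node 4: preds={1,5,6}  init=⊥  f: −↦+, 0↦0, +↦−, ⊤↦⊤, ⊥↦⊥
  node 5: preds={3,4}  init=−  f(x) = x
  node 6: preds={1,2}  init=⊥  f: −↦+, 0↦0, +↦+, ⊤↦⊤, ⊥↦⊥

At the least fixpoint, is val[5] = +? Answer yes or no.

no

Iteration log — 10 steps:
  step 1. node 0  ⊔preds=⊥  new=0  stable
  step 2. node 1  ⊔preds=0  new=0  old=⊥  +wl: 0
  step 3. node 2  ⊔preds=⊤  new=⊤  old=+  +wl: 
  step 4. node 3  ⊔preds=0  new=0  old=⊥  +wl: 
  step 5. node 4  ⊔preds=⊤  new=⊤  old=⊥  +wl: 
  step 6. node 5  ⊔preds=⊤  new=⊤  old=−  +wl: 2,4
  step 7. node 6  ⊔preds=⊤  new=⊤  old=⊥  +wl: 
  step 8. node 0  ⊔preds=0  new=0  stable
  step 9. node 2  ⊔preds=⊤  new=⊤  stable
  step 10. node 4  ⊔preds=⊤  new=⊤  stable

Least fixpoint reached:
  node 0: 0
  node 1: 0
  node 2: ⊤
  node 3: 0
  node 4: ⊤
  node 5: ⊤
  node 6: ⊤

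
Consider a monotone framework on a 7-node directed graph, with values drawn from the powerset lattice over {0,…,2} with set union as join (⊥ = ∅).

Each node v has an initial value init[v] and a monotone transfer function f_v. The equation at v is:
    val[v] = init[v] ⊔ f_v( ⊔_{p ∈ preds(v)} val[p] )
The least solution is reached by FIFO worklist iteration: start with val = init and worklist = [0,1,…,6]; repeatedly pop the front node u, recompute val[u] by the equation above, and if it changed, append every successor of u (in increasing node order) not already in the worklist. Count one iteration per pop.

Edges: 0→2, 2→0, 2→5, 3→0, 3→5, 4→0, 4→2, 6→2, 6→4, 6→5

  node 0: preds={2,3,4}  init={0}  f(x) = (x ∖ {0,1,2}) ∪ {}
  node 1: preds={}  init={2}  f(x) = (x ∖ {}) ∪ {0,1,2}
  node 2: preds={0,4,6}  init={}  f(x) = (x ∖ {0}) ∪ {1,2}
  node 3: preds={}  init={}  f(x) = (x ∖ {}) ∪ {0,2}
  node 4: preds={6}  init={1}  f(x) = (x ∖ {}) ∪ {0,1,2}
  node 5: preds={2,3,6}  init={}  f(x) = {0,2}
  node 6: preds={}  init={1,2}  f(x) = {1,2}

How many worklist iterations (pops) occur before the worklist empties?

9

Worklist (9 pops):
  #1 pop 0: in={1} → {0} (no change)
  #2 pop 1: in={} → {0,1,2} (was {2}); enqueue []
  #3 pop 2: in={0,1,2} → {1,2} (was {}); enqueue [0]
  #4 pop 3: in={} → {0,2} (was {}); enqueue []
  #5 pop 4: in={1,2} → {0,1,2} (was {1}); enqueue [2]
  #6 pop 5: in={0,1,2} → {0,2} (was {}); enqueue []
  #7 pop 6: in={} → {1,2} (no change)
  #8 pop 0: in={0,1,2} → {0} (no change)
  #9 pop 2: in={0,1,2} → {1,2} (no change)

Fixpoint:
  val[0] = {0}
  val[1] = {0,1,2}
  val[2] = {1,2}
  val[3] = {0,2}
  val[4] = {0,1,2}
  val[5] = {0,2}
  val[6] = {1,2}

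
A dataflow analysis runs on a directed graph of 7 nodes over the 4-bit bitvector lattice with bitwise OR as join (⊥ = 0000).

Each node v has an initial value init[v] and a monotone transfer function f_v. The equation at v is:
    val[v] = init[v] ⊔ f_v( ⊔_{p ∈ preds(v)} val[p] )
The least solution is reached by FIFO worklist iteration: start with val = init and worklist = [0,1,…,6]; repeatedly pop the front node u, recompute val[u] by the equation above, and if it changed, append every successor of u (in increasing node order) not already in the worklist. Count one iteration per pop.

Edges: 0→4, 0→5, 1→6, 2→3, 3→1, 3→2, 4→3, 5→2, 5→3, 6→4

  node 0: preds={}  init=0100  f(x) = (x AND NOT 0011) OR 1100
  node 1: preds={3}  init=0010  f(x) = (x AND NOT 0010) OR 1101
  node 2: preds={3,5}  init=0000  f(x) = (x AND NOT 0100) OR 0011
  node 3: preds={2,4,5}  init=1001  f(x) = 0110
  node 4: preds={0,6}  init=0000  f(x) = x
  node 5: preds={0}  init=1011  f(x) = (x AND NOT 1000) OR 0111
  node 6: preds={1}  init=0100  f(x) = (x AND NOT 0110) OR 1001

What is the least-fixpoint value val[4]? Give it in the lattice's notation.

Iteration log — 12 steps:
  step 1. node 0  ⊔preds=0000  new=1100  old=0100  +wl: 
  step 2. node 1  ⊔preds=1001  new=1111  old=0010  +wl: 
  step 3. node 2  ⊔preds=1011  new=1011  old=0000  +wl: 
  step 4. node 3  ⊔preds=1011  new=1111  old=1001  +wl: 1,2
  step 5. node 4  ⊔preds=1100  new=1100  old=0000  +wl: 3
  step 6. node 5  ⊔preds=1100  new=1111  old=1011  +wl: 
  step 7. node 6  ⊔preds=1111  new=1101  old=0100  +wl: 4
  step 8. node 1  ⊔preds=1111  new=1111  stable
  step 9. node 2  ⊔preds=1111  new=1011  stable
  step 10. node 3  ⊔preds=1111  new=1111  stable
  step 11. node 4  ⊔preds=1101  new=1101  old=1100  +wl: 3
  step 12. node 3  ⊔preds=1111  new=1111  stable

Least fixpoint reached:
  node 0: 1100
  node 1: 1111
  node 2: 1011
  node 3: 1111
  node 4: 1101
  node 5: 1111
  node 6: 1101

1101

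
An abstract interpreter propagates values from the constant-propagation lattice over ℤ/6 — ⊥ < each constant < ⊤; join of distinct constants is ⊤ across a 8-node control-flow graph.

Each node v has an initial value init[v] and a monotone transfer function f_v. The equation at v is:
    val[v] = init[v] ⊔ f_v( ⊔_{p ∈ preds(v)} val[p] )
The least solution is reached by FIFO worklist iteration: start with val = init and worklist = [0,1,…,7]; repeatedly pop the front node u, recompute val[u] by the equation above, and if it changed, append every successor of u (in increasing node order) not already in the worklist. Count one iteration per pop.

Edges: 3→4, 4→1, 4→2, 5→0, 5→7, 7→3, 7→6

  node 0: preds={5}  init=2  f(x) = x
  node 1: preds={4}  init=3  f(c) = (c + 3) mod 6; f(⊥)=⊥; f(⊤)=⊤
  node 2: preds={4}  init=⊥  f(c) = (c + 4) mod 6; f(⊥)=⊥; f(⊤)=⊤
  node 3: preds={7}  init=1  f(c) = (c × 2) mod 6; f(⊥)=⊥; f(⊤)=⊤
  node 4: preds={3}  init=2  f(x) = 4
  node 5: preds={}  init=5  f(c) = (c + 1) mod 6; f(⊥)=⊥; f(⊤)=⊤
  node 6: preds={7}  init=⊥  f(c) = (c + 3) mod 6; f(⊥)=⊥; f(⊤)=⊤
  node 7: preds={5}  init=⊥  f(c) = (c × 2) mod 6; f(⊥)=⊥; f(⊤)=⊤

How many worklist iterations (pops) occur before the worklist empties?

Iteration log — 13 steps:
  step 1. node 0  ⊔preds=5  new=⊤  old=2  +wl: 
  step 2. node 1  ⊔preds=2  new=⊤  old=3  +wl: 
  step 3. node 2  ⊔preds=2  new=0  old=⊥  +wl: 
  step 4. node 3  ⊔preds=⊥  new=1  stable
  step 5. node 4  ⊔preds=1  new=⊤  old=2  +wl: 1,2
  step 6. node 5  ⊔preds=⊥  new=5  stable
  step 7. node 6  ⊔preds=⊥  new=⊥  stable
  step 8. node 7  ⊔preds=5  new=4  old=⊥  +wl: 3,6
  step 9. node 1  ⊔preds=⊤  new=⊤  stable
  step 10. node 2  ⊔preds=⊤  new=⊤  old=0  +wl: 
  step 11. node 3  ⊔preds=4  new=⊤  old=1  +wl: 4
  step 12. node 6  ⊔preds=4  new=1  old=⊥  +wl: 
  step 13. node 4  ⊔preds=⊤  new=⊤  stable

Least fixpoint reached:
  node 0: ⊤
  node 1: ⊤
  node 2: ⊤
  node 3: ⊤
  node 4: ⊤
  node 5: 5
  node 6: 1
  node 7: 4

13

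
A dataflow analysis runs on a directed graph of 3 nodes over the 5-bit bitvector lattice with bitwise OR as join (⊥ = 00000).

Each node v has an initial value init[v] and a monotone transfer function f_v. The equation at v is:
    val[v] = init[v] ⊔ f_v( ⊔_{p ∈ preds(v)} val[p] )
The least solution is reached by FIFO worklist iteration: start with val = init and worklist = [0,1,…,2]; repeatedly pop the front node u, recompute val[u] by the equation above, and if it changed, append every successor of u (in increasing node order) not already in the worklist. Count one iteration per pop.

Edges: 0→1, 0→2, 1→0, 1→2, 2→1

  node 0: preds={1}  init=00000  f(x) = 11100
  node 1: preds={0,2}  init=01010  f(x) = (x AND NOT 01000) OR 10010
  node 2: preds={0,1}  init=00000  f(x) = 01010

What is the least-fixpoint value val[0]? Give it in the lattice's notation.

11100

Trace (5 dequeues):
  [1] u=0 | in 01010 | out 11100 | prev 00000 | push {}
  [2] u=1 | in 11100 | out 11110 | prev 01010 | push {0}
  [3] u=2 | in 11110 | out 01010 | prev 00000 | push {1}
  [4] u=0 | in 11110 | out 11100 | ==
  [5] u=1 | in 11110 | out 11110 | ==

Converged values:
  [0] 11100
  [1] 11110
  [2] 01010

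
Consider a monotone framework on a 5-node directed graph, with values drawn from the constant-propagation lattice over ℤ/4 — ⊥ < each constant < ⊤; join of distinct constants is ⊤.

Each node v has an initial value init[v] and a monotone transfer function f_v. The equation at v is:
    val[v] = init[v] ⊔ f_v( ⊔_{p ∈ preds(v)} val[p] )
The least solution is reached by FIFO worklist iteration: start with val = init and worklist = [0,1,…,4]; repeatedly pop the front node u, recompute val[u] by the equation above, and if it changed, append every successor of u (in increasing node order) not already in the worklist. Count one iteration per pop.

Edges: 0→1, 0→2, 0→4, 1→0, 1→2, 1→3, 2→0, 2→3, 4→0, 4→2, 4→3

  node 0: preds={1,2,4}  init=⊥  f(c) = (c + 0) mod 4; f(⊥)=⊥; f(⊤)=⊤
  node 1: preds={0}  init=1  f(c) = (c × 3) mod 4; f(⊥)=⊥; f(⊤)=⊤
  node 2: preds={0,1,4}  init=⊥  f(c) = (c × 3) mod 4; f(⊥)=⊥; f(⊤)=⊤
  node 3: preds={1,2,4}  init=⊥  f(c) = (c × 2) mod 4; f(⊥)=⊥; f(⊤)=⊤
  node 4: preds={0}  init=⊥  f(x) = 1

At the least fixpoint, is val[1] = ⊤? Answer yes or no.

Iteration log — 10 steps:
  step 1. node 0  ⊔preds=1  new=1  old=⊥  +wl: 
  step 2. node 1  ⊔preds=1  new=⊤  old=1  +wl: 0
  step 3. node 2  ⊔preds=⊤  new=⊤  old=⊥  +wl: 
  step 4. node 3  ⊔preds=⊤  new=⊤  old=⊥  +wl: 
  step 5. node 4  ⊔preds=1  new=1  old=⊥  +wl: 2,3
  step 6. node 0  ⊔preds=⊤  new=⊤  old=1  +wl: 1,4
  step 7. node 2  ⊔preds=⊤  new=⊤  stable
  step 8. node 3  ⊔preds=⊤  new=⊤  stable
  step 9. node 1  ⊔preds=⊤  new=⊤  stable
  step 10. node 4  ⊔preds=⊤  new=1  stable

Least fixpoint reached:
  node 0: ⊤
  node 1: ⊤
  node 2: ⊤
  node 3: ⊤
  node 4: 1

yes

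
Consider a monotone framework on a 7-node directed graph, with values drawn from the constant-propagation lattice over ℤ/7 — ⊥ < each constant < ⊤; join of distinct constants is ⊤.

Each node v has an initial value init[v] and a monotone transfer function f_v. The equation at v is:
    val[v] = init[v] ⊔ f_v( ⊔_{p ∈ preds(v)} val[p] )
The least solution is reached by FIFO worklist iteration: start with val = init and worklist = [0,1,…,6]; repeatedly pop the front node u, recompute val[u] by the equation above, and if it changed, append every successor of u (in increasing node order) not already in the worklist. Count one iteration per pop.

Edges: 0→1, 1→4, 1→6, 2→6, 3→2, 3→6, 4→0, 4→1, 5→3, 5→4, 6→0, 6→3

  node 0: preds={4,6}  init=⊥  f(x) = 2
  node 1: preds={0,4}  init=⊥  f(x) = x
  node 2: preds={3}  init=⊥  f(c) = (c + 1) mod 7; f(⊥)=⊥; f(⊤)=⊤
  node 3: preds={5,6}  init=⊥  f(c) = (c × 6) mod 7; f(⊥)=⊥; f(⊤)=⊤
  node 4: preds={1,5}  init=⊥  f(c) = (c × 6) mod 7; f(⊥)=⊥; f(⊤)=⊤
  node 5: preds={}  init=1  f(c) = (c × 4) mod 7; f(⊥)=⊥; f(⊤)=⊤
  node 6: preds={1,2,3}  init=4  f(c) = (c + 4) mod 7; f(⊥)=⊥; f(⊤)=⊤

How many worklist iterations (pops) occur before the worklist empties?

Worklist (13 pops):
  #1 pop 0: in=4 → 2 (was ⊥); enqueue []
  #2 pop 1: in=2 → 2 (was ⊥); enqueue []
  #3 pop 2: in=⊥ → ⊥ (no change)
  #4 pop 3: in=⊤ → ⊤ (was ⊥); enqueue [2]
  #5 pop 4: in=⊤ → ⊤ (was ⊥); enqueue [0,1]
  #6 pop 5: in=⊥ → 1 (no change)
  #7 pop 6: in=⊤ → ⊤ (was 4); enqueue [3]
  #8 pop 2: in=⊤ → ⊤ (was ⊥); enqueue [6]
  #9 pop 0: in=⊤ → 2 (no change)
  #10 pop 1: in=⊤ → ⊤ (was 2); enqueue [4]
  #11 pop 3: in=⊤ → ⊤ (no change)
  #12 pop 6: in=⊤ → ⊤ (no change)
  #13 pop 4: in=⊤ → ⊤ (no change)

Fixpoint:
  val[0] = 2
  val[1] = ⊤
  val[2] = ⊤
  val[3] = ⊤
  val[4] = ⊤
  val[5] = 1
  val[6] = ⊤

13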